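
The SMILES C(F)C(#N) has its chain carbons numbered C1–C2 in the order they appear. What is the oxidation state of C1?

C1 has one bond to C (0), one bond to F (+1), one bond to H (-1), one bond to H (-1).
Oxidation state = 0 + 1 − 1 − 1 = -1.

-1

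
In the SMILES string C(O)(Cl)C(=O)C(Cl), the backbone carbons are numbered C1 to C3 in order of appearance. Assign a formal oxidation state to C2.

+2

Bonds to more-electronegative neighbours contribute +1 each, bonds to H or metals contribute −1 each, and C–C bonds contribute 0.
C2 has one bond to C (0), one bond to C (0), a double bond to O (2×+1 = +2).
Oxidation state = 0 + 0 + 2 = +2.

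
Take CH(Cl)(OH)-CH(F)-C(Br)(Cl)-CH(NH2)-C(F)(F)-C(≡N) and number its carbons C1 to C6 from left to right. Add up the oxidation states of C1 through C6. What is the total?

Tallying each carbon's bonds:
C1: 1C, 1H, 1O, 1Cl → 0 − 1 + 1 + 1 = +1
C2: 2C, 1H, 1F → 0 − 1 + 1 = 0
C3: 2C, 1Cl, 1Br → 0 + 1 + 1 = +2
C4: 2C, 1H, 1N → 0 − 1 + 1 = 0
C5: 2C, 2F → 0 + 2 = +2
C6: 1C, 3N → 0 + 3 = +3
Sum = +1 + 0 + 2 + 0 + 2 + 3 = +8.

+8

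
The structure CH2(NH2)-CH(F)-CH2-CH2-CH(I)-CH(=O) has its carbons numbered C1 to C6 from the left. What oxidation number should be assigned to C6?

C6 has one bond to C (0), a double bond to O (2×+1 = +2), one bond to H (-1).
Oxidation state = 0 + 2 − 1 = +1.

+1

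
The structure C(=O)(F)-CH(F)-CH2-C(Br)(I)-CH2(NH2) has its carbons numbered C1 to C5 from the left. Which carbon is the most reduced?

Tallying each carbon's bonds:
C1: 1C, 2O, 1F → 0 + 2 + 1 = +3
C2: 2C, 1H, 1F → 0 − 1 + 1 = 0
C3: 2C, 2H → 0 − 2 = -2
C4: 2C, 1Br, 1I → 0 + 1 + 1 = +2
C5: 1C, 2H, 1N → 0 − 2 + 1 = -1
The most reduced carbon is C3 at -2.

C3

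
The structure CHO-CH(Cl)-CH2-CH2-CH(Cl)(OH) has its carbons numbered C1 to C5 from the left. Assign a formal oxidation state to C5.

+1

Assign +1 per bond to O/N/halogen, −1 per bond to H or an electropositive element, and 0 per bond to carbon.
C5 has one bond to C (0), one bond to Cl (+1), one bond to H (-1), one bond to O (+1).
Oxidation state = 0 + 1 − 1 + 1 = +1.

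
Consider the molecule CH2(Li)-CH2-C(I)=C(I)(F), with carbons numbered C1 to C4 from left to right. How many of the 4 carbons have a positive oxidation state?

Tallying each carbon's bonds:
C1: 1C, 2H, 1Li → 0 − 2 − 1 = -3
C2: 2C, 2H → 0 − 2 = -2
C3: 3C, 1I → 0 + 1 = +1
C4: 2C, 1F, 1I → 0 + 1 + 1 = +2
2 carbons (C3, C4) meet the condition.

2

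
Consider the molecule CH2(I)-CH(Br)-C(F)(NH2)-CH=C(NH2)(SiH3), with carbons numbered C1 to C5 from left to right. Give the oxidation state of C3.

C3 has one bond to C (0), one bond to C (0), one bond to F (+1), one bond to N (+1).
Oxidation state = 0 + 0 + 1 + 1 = +2.

+2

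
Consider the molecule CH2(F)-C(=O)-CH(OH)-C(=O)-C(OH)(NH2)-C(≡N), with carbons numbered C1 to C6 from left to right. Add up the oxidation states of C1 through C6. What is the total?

Bonds to more-electronegative neighbours contribute +1 each, bonds to H or metals contribute −1 each, and C–C bonds contribute 0. Tallying each carbon:
C1: 1C, 2H, 1F → 0 − 2 + 1 = -1
C2: 2C, 2O → 0 + 2 = +2
C3: 2C, 1H, 1O → 0 − 1 + 1 = 0
C4: 2C, 2O → 0 + 2 = +2
C5: 2C, 1O, 1N → 0 + 1 + 1 = +2
C6: 1C, 3N → 0 + 3 = +3
Sum = -1 + 2 + 0 + 2 + 2 + 3 = +8.

+8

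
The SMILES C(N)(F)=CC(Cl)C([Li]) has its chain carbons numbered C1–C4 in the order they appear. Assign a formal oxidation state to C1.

+2

Count +1 for every bond to an atom more electronegative than carbon and −1 for every bond to one less electronegative; C–C bonds are 0.
C1 has a double bond to C (2×0 = 0), one bond to N (+1), one bond to F (+1).
Oxidation state = 0 + 1 + 1 = +2.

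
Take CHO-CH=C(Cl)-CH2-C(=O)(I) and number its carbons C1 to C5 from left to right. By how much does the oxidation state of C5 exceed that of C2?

C5: 1C, 2O, 1I → 0 + 2 + 1 = +3
C2: 3C, 1H → 0 − 1 = -1
Difference: +3 − (-1) = +4.

+4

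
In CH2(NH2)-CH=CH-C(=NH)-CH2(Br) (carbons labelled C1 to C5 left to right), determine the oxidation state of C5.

-1

C5 has one bond to C (0), one bond to Br (+1), one bond to H (-1), one bond to H (-1).
Oxidation state = 0 + 1 − 1 − 1 = -1.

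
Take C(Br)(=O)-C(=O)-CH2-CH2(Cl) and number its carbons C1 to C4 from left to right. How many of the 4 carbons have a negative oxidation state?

2

Count +1 for every bond to an atom more electronegative than carbon and −1 for every bond to one less electronegative; C–C bonds are 0. Tallying each carbon:
C1: 1C, 2O, 1Br → 0 + 2 + 1 = +3
C2: 2C, 2O → 0 + 2 = +2
C3: 2C, 2H → 0 − 2 = -2
C4: 1C, 2H, 1Cl → 0 − 2 + 1 = -1
2 carbons (C3, C4) meet the condition.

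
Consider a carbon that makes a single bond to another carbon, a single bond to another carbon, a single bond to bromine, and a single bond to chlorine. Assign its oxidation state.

+2

The carbon has one bond to C (0), one bond to C (0), one bond to Cl (+1), one bond to Br (+1).
Oxidation state = 0 + 0 + 1 + 1 = +2.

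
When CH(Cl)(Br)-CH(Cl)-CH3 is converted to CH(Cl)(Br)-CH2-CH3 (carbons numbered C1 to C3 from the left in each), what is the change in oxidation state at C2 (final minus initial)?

-2

Before: C2 has 2 bonds to C, 1 bond to H, 1 bond to Cl → oxidation state 0.
After: C2 has 2 bonds to C, 2 bonds to H → oxidation state -2.
Δ = -2 − (0) = -2, so this is a reduction at C2.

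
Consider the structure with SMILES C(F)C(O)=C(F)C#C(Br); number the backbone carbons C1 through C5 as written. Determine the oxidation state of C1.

-1

C1 has one bond to C (0), one bond to H (-1), one bond to H (-1), one bond to F (+1).
Oxidation state = 0 − 1 − 1 + 1 = -1.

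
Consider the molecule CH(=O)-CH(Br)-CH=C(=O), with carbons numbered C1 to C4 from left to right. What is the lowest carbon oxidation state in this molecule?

Each bond to a more electronegative atom (O, N, halogen) counts +1, each bond to a less electronegative atom (H, metal, B, Si) counts −1, and each C–C bond counts 0. Tallying each carbon:
C1: 1C, 1H, 2O → 0 − 1 + 2 = +1
C2: 2C, 1H, 1Br → 0 − 1 + 1 = 0
C3: 3C, 1H → 0 − 1 = -1
C4: 2C, 2O → 0 + 2 = +2
The lowest value is -1.

-1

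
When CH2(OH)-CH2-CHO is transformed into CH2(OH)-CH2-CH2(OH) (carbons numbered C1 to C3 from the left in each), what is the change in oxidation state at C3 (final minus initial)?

-2

Before: C3 has 1 bond to C, 1 bond to H, 2 bonds to O → oxidation state +1.
After: C3 has 1 bond to C, 2 bonds to H, 1 bond to O → oxidation state -1.
Δ = -1 − (+1) = -2, so this is a reduction at C3.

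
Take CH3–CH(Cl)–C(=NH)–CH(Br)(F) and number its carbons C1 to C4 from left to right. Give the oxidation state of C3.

C3 has one bond to C (0), one bond to C (0), a double bond to N (2×+1 = +2).
Oxidation state = 0 + 0 + 2 = +2.

+2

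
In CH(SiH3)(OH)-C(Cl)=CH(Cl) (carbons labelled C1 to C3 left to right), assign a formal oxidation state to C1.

Bonds to more-electronegative neighbours contribute +1 each, bonds to H or metals contribute −1 each, and C–C bonds contribute 0.
C1 has one bond to C (0), one bond to Si (-1), one bond to O (+1), one bond to H (-1).
Oxidation state = 0 − 1 + 1 − 1 = -1.

-1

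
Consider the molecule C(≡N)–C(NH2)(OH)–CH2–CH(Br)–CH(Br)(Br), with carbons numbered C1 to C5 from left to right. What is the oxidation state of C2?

+2

Assign +1 per bond to O/N/halogen, −1 per bond to H or an electropositive element, and 0 per bond to carbon.
C2 has one bond to C (0), one bond to C (0), one bond to N (+1), one bond to O (+1).
Oxidation state = 0 + 0 + 1 + 1 = +2.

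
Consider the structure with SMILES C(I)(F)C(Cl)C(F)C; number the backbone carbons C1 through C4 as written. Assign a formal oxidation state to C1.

C1 has one bond to C (0), one bond to I (+1), one bond to F (+1), one bond to H (-1).
Oxidation state = 0 + 1 + 1 − 1 = +1.

+1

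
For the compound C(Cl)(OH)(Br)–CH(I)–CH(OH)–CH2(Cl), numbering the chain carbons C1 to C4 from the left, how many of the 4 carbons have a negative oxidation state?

1

Bonds to more-electronegative neighbours contribute +1 each, bonds to H or metals contribute −1 each, and C–C bonds contribute 0. Tallying each carbon:
C1: 1C, 1O, 1Cl, 1Br → 0 + 1 + 1 + 1 = +3
C2: 2C, 1H, 1I → 0 − 1 + 1 = 0
C3: 2C, 1H, 1O → 0 − 1 + 1 = 0
C4: 1C, 2H, 1Cl → 0 − 2 + 1 = -1
1 carbon (C4) meets the condition.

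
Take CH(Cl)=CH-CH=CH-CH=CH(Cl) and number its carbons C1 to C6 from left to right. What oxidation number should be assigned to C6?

0

C6 has a double bond to C (2×0 = 0), one bond to Cl (+1), one bond to H (-1).
Oxidation state = 0 + 1 − 1 = 0.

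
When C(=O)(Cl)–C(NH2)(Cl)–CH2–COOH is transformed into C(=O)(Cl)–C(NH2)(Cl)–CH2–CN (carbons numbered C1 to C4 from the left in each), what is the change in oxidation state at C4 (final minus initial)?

Before: C4 has 1 bond to C, 3 bonds to O → oxidation state +3.
After: C4 has 1 bond to C, 3 bonds to N → oxidation state +3.
Δ = +3 − (+3) = 0, so no net redox change at C4.

0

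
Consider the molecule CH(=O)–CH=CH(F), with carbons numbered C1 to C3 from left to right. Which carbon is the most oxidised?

C1

Count +1 for every bond to an atom more electronegative than carbon and −1 for every bond to one less electronegative; C–C bonds are 0. Tallying each carbon:
C1: 1C, 1H, 2O → 0 − 1 + 2 = +1
C2: 3C, 1H → 0 − 1 = -1
C3: 2C, 1H, 1F → 0 − 1 + 1 = 0
The most oxidised carbon is C1 at +1.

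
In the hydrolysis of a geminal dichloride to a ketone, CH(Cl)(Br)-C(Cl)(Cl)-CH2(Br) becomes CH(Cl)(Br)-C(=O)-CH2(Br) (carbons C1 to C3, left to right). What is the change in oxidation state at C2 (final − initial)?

Before: C2 has 2 bonds to C, 2 bonds to Cl → oxidation state +2.
After: C2 has 2 bonds to C, 2 bonds to O → oxidation state +2.
Δ = +2 − (+2) = 0, so no net redox change at C2.

0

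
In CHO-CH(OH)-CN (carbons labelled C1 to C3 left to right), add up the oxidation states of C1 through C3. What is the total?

Tallying each carbon's bonds:
C1: 1C, 1H, 2O → 0 − 1 + 2 = +1
C2: 2C, 1H, 1O → 0 − 1 + 1 = 0
C3: 1C, 3N → 0 + 3 = +3
Sum = +1 + 0 + 3 = +4.

+4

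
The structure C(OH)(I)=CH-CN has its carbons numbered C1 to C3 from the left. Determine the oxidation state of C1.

Each bond to a more electronegative atom (O, N, halogen) counts +1, each bond to a less electronegative atom (H, metal, B, Si) counts −1, and each C–C bond counts 0.
C1 has a double bond to C (2×0 = 0), one bond to O (+1), one bond to I (+1).
Oxidation state = 0 + 1 + 1 = +2.

+2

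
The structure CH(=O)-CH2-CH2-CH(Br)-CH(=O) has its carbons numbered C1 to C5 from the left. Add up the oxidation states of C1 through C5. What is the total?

Bonds to more-electronegative neighbours contribute +1 each, bonds to H or metals contribute −1 each, and C–C bonds contribute 0. Tallying each carbon:
C1: 1C, 1H, 2O → 0 − 1 + 2 = +1
C2: 2C, 2H → 0 − 2 = -2
C3: 2C, 2H → 0 − 2 = -2
C4: 2C, 1H, 1Br → 0 − 1 + 1 = 0
C5: 1C, 1H, 2O → 0 − 1 + 2 = +1
Sum = +1 − 2 − 2 + 0 + 1 = -2.

-2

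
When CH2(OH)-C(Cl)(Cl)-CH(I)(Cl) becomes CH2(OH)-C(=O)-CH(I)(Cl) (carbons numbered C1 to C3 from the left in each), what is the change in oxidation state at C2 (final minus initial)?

Before: C2 has 2 bonds to C, 2 bonds to Cl → oxidation state +2.
After: C2 has 2 bonds to C, 2 bonds to O → oxidation state +2.
Δ = +2 − (+2) = 0, so no net redox change at C2.

0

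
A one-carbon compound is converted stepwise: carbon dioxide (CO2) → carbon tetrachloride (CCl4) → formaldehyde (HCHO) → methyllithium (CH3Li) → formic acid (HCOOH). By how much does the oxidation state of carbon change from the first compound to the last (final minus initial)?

-2

Carbon oxidation states along the series — carbon dioxide: +4, carbon tetrachloride: +4, formaldehyde: 0, methyllithium: -4, formic acid: +2.
Net change = +2 − (+4) = -2.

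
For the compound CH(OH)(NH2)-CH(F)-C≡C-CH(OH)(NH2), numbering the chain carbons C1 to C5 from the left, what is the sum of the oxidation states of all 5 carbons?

Count +1 for every bond to an atom more electronegative than carbon and −1 for every bond to one less electronegative; C–C bonds are 0. Tallying each carbon:
C1: 1C, 1H, 1O, 1N → 0 − 1 + 1 + 1 = +1
C2: 2C, 1H, 1F → 0 − 1 + 1 = 0
C3: 4C → 0 = 0
C4: 4C → 0 = 0
C5: 1C, 1H, 1O, 1N → 0 − 1 + 1 + 1 = +1
Sum = +1 + 0 + 0 + 0 + 1 = +2.

+2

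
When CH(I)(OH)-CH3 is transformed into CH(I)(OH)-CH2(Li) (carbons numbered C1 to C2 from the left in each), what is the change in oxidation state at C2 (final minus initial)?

0

Before: C2 has 1 bond to C, 3 bonds to H → oxidation state -3.
After: C2 has 1 bond to C, 2 bonds to H, 1 bond to Li → oxidation state -3.
Δ = -3 − (-3) = 0, so no net redox change at C2.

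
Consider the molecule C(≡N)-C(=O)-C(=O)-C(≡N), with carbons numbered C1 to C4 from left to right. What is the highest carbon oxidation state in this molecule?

+3

Tallying each carbon's bonds:
C1: 1C, 3N → 0 + 3 = +3
C2: 2C, 2O → 0 + 2 = +2
C3: 2C, 2O → 0 + 2 = +2
C4: 1C, 3N → 0 + 3 = +3
The highest value is +3.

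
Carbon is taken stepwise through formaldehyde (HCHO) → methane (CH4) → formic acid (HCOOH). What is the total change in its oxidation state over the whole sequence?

+2

Carbon oxidation states along the series — formaldehyde: 0, methane: -4, formic acid: +2.
Net change = +2 − (0) = +2.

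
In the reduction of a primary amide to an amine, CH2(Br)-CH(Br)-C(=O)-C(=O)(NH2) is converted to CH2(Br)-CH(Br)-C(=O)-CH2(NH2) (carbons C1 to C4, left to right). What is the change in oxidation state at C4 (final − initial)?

Before: C4 has 1 bond to C, 2 bonds to O, 1 bond to N → oxidation state +3.
After: C4 has 1 bond to C, 2 bonds to H, 1 bond to N → oxidation state -1.
Δ = -1 − (+3) = -4, so this is a reduction at C4.

-4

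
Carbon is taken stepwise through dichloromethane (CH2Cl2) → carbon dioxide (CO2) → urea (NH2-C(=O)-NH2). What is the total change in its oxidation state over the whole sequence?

Carbon oxidation states along the series — dichloromethane: 0, carbon dioxide: +4, urea: +4.
Net change = +4 − (0) = +4.

+4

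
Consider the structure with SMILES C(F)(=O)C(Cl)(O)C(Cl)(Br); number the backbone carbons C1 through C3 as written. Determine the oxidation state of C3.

Each bond to a more electronegative atom (O, N, halogen) counts +1, each bond to a less electronegative atom (H, metal, B, Si) counts −1, and each C–C bond counts 0.
C3 has one bond to C (0), one bond to Cl (+1), one bond to Br (+1), one bond to H (-1).
Oxidation state = 0 + 1 + 1 − 1 = +1.

+1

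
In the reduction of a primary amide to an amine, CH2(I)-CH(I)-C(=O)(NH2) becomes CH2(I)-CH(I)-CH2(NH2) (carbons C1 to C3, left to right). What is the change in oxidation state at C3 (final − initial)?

-4

Before: C3 has 1 bond to C, 2 bonds to O, 1 bond to N → oxidation state +3.
After: C3 has 1 bond to C, 2 bonds to H, 1 bond to N → oxidation state -1.
Δ = -1 − (+3) = -4, so this is a reduction at C3.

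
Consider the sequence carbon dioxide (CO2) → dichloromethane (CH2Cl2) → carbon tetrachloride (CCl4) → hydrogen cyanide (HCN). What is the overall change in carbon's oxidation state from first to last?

Carbon oxidation states along the series — carbon dioxide: +4, dichloromethane: 0, carbon tetrachloride: +4, hydrogen cyanide: +2.
Net change = +2 − (+4) = -2.

-2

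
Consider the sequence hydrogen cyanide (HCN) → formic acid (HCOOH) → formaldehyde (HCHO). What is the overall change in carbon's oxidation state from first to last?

-2

Carbon oxidation states along the series — hydrogen cyanide: +2, formic acid: +2, formaldehyde: 0.
Net change = 0 − (+2) = -2.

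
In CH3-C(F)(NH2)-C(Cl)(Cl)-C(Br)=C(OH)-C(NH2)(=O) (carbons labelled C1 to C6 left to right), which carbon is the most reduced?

C1

Tallying each carbon's bonds:
C1: 1C, 3H → 0 − 3 = -3
C2: 2C, 1N, 1F → 0 + 1 + 1 = +2
C3: 2C, 2Cl → 0 + 2 = +2
C4: 3C, 1Br → 0 + 1 = +1
C5: 3C, 1O → 0 + 1 = +1
C6: 1C, 2O, 1N → 0 + 2 + 1 = +3
The most reduced carbon is C1 at -3.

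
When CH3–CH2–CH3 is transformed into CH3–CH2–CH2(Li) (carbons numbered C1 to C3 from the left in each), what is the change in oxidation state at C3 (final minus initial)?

Before: C3 has 1 bond to C, 3 bonds to H → oxidation state -3.
After: C3 has 1 bond to C, 2 bonds to H, 1 bond to Li → oxidation state -3.
Δ = -3 − (-3) = 0, so no net redox change at C3.

0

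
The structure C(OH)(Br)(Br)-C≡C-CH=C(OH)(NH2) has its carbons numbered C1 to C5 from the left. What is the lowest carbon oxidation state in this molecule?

Assign +1 per bond to O/N/halogen, −1 per bond to H or an electropositive element, and 0 per bond to carbon. Tallying each carbon:
C1: 1C, 1O, 2Br → 0 + 1 + 2 = +3
C2: 4C → 0 = 0
C3: 4C → 0 = 0
C4: 3C, 1H → 0 − 1 = -1
C5: 2C, 1O, 1N → 0 + 1 + 1 = +2
The lowest value is -1.

-1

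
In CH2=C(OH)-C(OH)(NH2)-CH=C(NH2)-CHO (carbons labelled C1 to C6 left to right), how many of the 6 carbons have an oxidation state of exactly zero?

Count +1 for every bond to an atom more electronegative than carbon and −1 for every bond to one less electronegative; C–C bonds are 0. Tallying each carbon:
C1: 2C, 2H → 0 − 2 = -2
C2: 3C, 1O → 0 + 1 = +1
C3: 2C, 1O, 1N → 0 + 1 + 1 = +2
C4: 3C, 1H → 0 − 1 = -1
C5: 3C, 1N → 0 + 1 = +1
C6: 1C, 1H, 2O → 0 − 1 + 2 = +1
0 carbons meet the condition.

0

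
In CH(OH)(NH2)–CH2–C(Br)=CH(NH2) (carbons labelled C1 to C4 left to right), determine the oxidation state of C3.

C3 has one bond to C (0), a double bond to C (2×0 = 0), one bond to Br (+1).
Oxidation state = 0 + 0 + 1 = +1.

+1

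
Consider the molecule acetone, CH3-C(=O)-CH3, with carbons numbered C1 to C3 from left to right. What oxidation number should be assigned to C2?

+2

Each bond to a more electronegative atom (O, N, halogen) counts +1, each bond to a less electronegative atom (H, metal, B, Si) counts −1, and each C–C bond counts 0.
C2 has a double bond to O (2×+1 = +2), one bond to C (0), one bond to C (0).
Oxidation state = +2 + 0 + 0 = +2.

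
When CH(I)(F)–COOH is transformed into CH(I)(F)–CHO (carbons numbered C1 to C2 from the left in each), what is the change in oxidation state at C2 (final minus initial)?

-2

Before: C2 has 1 bond to C, 3 bonds to O → oxidation state +3.
After: C2 has 1 bond to C, 1 bond to H, 2 bonds to O → oxidation state +1.
Δ = +1 − (+3) = -2, so this is a reduction at C2.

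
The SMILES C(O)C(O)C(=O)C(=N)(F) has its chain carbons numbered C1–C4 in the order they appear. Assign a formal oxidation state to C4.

+3

Each bond to a more electronegative atom (O, N, halogen) counts +1, each bond to a less electronegative atom (H, metal, B, Si) counts −1, and each C–C bond counts 0.
C4 has one bond to C (0), a double bond to N (2×+1 = +2), one bond to F (+1).
Oxidation state = 0 + 2 + 1 = +3.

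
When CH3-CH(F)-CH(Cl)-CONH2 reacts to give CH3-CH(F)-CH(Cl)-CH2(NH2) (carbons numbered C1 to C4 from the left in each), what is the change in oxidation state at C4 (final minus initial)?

-4

Before: C4 has 1 bond to C, 2 bonds to O, 1 bond to N → oxidation state +3.
After: C4 has 1 bond to C, 2 bonds to H, 1 bond to N → oxidation state -1.
Δ = -1 − (+3) = -4, so this is a reduction at C4.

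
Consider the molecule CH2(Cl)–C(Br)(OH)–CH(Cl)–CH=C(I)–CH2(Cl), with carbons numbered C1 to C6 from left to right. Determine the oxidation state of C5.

+1

Each bond to a more electronegative atom (O, N, halogen) counts +1, each bond to a less electronegative atom (H, metal, B, Si) counts −1, and each C–C bond counts 0.
C5 has a double bond to C (2×0 = 0), one bond to C (0), one bond to I (+1).
Oxidation state = 0 + 0 + 1 = +1.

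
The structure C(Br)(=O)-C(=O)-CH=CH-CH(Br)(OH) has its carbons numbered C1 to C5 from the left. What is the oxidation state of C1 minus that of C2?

+1

C1: 1C, 2O, 1Br → 0 + 2 + 1 = +3
C2: 2C, 2O → 0 + 2 = +2
Difference: +3 − (+2) = +1.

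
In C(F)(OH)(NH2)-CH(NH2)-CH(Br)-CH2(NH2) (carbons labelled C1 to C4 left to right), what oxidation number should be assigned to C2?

C2 has one bond to C (0), one bond to C (0), one bond to N (+1), one bond to H (-1).
Oxidation state = 0 + 0 + 1 − 1 = 0.

0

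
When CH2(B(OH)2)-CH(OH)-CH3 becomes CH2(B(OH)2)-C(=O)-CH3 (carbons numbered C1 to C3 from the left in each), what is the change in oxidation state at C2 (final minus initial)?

Before: C2 has 2 bonds to C, 1 bond to H, 1 bond to O → oxidation state 0.
After: C2 has 2 bonds to C, 2 bonds to O → oxidation state +2.
Δ = +2 − (0) = +2, so this is an oxidation at C2.

+2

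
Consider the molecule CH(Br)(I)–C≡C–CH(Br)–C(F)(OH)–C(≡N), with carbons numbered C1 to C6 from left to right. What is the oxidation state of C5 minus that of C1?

C5: 2C, 1O, 1F → 0 + 1 + 1 = +2
C1: 1C, 1H, 1Br, 1I → 0 − 1 + 1 + 1 = +1
Difference: +2 − (+1) = +1.

+1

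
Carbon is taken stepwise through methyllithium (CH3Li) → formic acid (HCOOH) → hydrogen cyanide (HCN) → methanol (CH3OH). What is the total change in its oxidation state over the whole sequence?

+2

Carbon oxidation states along the series — methyllithium: -4, formic acid: +2, hydrogen cyanide: +2, methanol: -2.
Net change = -2 − (-4) = +2.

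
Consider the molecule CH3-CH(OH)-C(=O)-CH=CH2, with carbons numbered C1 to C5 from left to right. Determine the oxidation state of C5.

C5 has a double bond to C (2×0 = 0), one bond to H (-1), one bond to H (-1).
Oxidation state = 0 − 1 − 1 = -2.

-2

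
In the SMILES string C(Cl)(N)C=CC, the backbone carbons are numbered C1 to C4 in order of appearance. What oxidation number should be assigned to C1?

C1 has one bond to C (0), one bond to Cl (+1), one bond to H (-1), one bond to N (+1).
Oxidation state = 0 + 1 − 1 + 1 = +1.

+1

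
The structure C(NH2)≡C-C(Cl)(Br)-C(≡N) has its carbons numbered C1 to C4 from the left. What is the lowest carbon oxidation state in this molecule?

Count +1 for every bond to an atom more electronegative than carbon and −1 for every bond to one less electronegative; C–C bonds are 0. Tallying each carbon:
C1: 3C, 1N → 0 + 1 = +1
C2: 4C → 0 = 0
C3: 2C, 1Cl, 1Br → 0 + 1 + 1 = +2
C4: 1C, 3N → 0 + 3 = +3
The lowest value is 0.

0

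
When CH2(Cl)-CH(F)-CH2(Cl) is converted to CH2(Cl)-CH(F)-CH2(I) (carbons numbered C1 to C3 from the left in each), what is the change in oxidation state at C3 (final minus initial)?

0

Before: C3 has 1 bond to C, 2 bonds to H, 1 bond to Cl → oxidation state -1.
After: C3 has 1 bond to C, 2 bonds to H, 1 bond to I → oxidation state -1.
Δ = -1 − (-1) = 0, so no net redox change at C3.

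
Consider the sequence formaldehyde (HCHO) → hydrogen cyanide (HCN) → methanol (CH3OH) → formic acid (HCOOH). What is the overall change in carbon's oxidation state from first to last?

+2

Carbon oxidation states along the series — formaldehyde: 0, hydrogen cyanide: +2, methanol: -2, formic acid: +2.
Net change = +2 − (0) = +2.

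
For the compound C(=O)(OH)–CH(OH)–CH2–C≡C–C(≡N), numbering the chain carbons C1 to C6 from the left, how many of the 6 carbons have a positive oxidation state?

2

Count +1 for every bond to an atom more electronegative than carbon and −1 for every bond to one less electronegative; C–C bonds are 0. Tallying each carbon:
C1: 1C, 3O → 0 + 3 = +3
C2: 2C, 1H, 1O → 0 − 1 + 1 = 0
C3: 2C, 2H → 0 − 2 = -2
C4: 4C → 0 = 0
C5: 4C → 0 = 0
C6: 1C, 3N → 0 + 3 = +3
2 carbons (C1, C6) meet the condition.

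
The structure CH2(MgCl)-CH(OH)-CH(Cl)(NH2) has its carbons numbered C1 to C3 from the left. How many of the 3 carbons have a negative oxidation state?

Tallying each carbon's bonds:
C1: 1C, 2H, 1Mg → 0 − 2 − 1 = -3
C2: 2C, 1H, 1O → 0 − 1 + 1 = 0
C3: 1C, 1H, 1N, 1Cl → 0 − 1 + 1 + 1 = +1
1 carbon (C1) meets the condition.

1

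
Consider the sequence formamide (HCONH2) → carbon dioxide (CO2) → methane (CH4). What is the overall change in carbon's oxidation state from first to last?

-6

Carbon oxidation states along the series — formamide: +2, carbon dioxide: +4, methane: -4.
Net change = -4 − (+2) = -6.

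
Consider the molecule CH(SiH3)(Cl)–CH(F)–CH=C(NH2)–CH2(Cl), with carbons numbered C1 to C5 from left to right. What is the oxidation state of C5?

C5 has one bond to C (0), one bond to H (-1), one bond to Cl (+1), one bond to H (-1).
Oxidation state = 0 − 1 + 1 − 1 = -1.

-1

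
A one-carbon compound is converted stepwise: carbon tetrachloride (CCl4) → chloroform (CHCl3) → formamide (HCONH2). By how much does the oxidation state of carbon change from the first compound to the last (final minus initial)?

Carbon oxidation states along the series — carbon tetrachloride: +4, chloroform: +2, formamide: +2.
Net change = +2 − (+4) = -2.

-2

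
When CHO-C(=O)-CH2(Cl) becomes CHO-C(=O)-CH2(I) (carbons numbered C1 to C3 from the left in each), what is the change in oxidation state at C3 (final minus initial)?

Before: C3 has 1 bond to C, 2 bonds to H, 1 bond to Cl → oxidation state -1.
After: C3 has 1 bond to C, 2 bonds to H, 1 bond to I → oxidation state -1.
Δ = -1 − (-1) = 0, so no net redox change at C3.

0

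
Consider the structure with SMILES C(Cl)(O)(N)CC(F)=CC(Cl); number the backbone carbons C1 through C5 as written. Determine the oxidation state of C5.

Each bond to a more electronegative atom (O, N, halogen) counts +1, each bond to a less electronegative atom (H, metal, B, Si) counts −1, and each C–C bond counts 0.
C5 has one bond to C (0), one bond to H (-1), one bond to H (-1), one bond to Cl (+1).
Oxidation state = 0 − 1 − 1 + 1 = -1.

-1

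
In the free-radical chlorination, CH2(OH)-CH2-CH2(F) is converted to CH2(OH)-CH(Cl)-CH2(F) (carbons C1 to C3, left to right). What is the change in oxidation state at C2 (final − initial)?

+2

Before: C2 has 2 bonds to C, 2 bonds to H → oxidation state -2.
After: C2 has 2 bonds to C, 1 bond to H, 1 bond to Cl → oxidation state 0.
Δ = 0 − (-2) = +2, so this is an oxidation at C2.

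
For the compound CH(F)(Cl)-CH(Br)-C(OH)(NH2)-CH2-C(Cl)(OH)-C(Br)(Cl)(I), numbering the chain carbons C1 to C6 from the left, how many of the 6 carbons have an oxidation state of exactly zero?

1

Count +1 for every bond to an atom more electronegative than carbon and −1 for every bond to one less electronegative; C–C bonds are 0. Tallying each carbon:
C1: 1C, 1H, 1F, 1Cl → 0 − 1 + 1 + 1 = +1
C2: 2C, 1H, 1Br → 0 − 1 + 1 = 0
C3: 2C, 1O, 1N → 0 + 1 + 1 = +2
C4: 2C, 2H → 0 − 2 = -2
C5: 2C, 1O, 1Cl → 0 + 1 + 1 = +2
C6: 1C, 1Cl, 1Br, 1I → 0 + 1 + 1 + 1 = +3
1 carbon (C2) meets the condition.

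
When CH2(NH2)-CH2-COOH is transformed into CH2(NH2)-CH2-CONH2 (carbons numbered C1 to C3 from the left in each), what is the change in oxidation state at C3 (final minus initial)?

Before: C3 has 1 bond to C, 3 bonds to O → oxidation state +3.
After: C3 has 1 bond to C, 2 bonds to O, 1 bond to N → oxidation state +3.
Δ = +3 − (+3) = 0, so no net redox change at C3.

0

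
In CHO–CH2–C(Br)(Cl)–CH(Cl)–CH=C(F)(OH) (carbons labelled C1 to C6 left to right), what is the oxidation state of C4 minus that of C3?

C4: 2C, 1H, 1Cl → 0 − 1 + 1 = 0
C3: 2C, 1Cl, 1Br → 0 + 1 + 1 = +2
Difference: 0 − (+2) = -2.

-2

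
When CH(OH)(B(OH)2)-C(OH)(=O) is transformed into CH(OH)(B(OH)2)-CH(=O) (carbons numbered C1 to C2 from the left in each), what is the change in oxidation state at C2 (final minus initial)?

-2

Before: C2 has 1 bond to C, 3 bonds to O → oxidation state +3.
After: C2 has 1 bond to C, 1 bond to H, 2 bonds to O → oxidation state +1.
Δ = +1 − (+3) = -2, so this is a reduction at C2.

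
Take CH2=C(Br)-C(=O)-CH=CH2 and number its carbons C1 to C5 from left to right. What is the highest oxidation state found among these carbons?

Bonds to more-electronegative neighbours contribute +1 each, bonds to H or metals contribute −1 each, and C–C bonds contribute 0. Tallying each carbon:
C1: 2C, 2H → 0 − 2 = -2
C2: 3C, 1Br → 0 + 1 = +1
C3: 2C, 2O → 0 + 2 = +2
C4: 3C, 1H → 0 − 1 = -1
C5: 2C, 2H → 0 − 2 = -2
The highest value is +2.

+2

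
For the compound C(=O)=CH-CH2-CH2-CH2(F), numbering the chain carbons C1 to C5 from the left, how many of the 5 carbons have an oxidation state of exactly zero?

Tallying each carbon's bonds:
C1: 2C, 2O → 0 + 2 = +2
C2: 3C, 1H → 0 − 1 = -1
C3: 2C, 2H → 0 − 2 = -2
C4: 2C, 2H → 0 − 2 = -2
C5: 1C, 2H, 1F → 0 − 2 + 1 = -1
0 carbons meet the condition.

0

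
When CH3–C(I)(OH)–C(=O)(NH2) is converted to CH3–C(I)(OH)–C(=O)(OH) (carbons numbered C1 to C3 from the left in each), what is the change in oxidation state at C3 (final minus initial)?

Before: C3 has 1 bond to C, 2 bonds to O, 1 bond to N → oxidation state +3.
After: C3 has 1 bond to C, 3 bonds to O → oxidation state +3.
Δ = +3 − (+3) = 0, so no net redox change at C3.

0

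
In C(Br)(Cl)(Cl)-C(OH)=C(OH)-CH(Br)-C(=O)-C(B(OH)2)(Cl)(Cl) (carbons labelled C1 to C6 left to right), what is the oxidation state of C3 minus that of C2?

C3: 3C, 1O → 0 + 1 = +1
C2: 3C, 1O → 0 + 1 = +1
Difference: +1 − (+1) = 0.

0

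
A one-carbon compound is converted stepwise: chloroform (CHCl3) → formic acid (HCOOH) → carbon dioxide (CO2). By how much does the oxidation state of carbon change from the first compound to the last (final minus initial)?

+2

Carbon oxidation states along the series — chloroform: +2, formic acid: +2, carbon dioxide: +4.
Net change = +4 − (+2) = +2.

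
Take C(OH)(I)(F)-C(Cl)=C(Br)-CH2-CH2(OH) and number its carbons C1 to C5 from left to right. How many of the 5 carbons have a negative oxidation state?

Each bond to a more electronegative atom (O, N, halogen) counts +1, each bond to a less electronegative atom (H, metal, B, Si) counts −1, and each C–C bond counts 0. Tallying each carbon:
C1: 1C, 1O, 1F, 1I → 0 + 1 + 1 + 1 = +3
C2: 3C, 1Cl → 0 + 1 = +1
C3: 3C, 1Br → 0 + 1 = +1
C4: 2C, 2H → 0 − 2 = -2
C5: 1C, 2H, 1O → 0 − 2 + 1 = -1
2 carbons (C4, C5) meet the condition.

2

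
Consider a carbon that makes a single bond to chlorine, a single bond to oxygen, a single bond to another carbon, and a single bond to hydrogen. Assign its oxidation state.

+1

Each bond to a more electronegative atom (O, N, halogen) counts +1, each bond to a less electronegative atom (H, metal, B, Si) counts −1, and each C–C bond counts 0.
The carbon has one bond to C (0), one bond to Cl (+1), one bond to H (-1), one bond to O (+1).
Oxidation state = 0 + 1 − 1 + 1 = +1.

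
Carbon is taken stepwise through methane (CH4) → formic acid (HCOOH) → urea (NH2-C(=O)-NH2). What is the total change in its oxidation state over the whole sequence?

Carbon oxidation states along the series — methane: -4, formic acid: +2, urea: +4.
Net change = +4 − (-4) = +8.

+8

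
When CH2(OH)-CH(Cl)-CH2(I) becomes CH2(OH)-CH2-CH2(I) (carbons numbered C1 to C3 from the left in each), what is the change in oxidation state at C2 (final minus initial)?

-2

Before: C2 has 2 bonds to C, 1 bond to H, 1 bond to Cl → oxidation state 0.
After: C2 has 2 bonds to C, 2 bonds to H → oxidation state -2.
Δ = -2 − (0) = -2, so this is a reduction at C2.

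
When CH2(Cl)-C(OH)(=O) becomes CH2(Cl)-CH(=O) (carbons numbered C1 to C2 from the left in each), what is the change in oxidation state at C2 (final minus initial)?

-2

Before: C2 has 1 bond to C, 3 bonds to O → oxidation state +3.
After: C2 has 1 bond to C, 1 bond to H, 2 bonds to O → oxidation state +1.
Δ = +1 − (+3) = -2, so this is a reduction at C2.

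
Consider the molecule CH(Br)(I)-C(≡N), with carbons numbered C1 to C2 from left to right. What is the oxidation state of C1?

+1

Count +1 for every bond to an atom more electronegative than carbon and −1 for every bond to one less electronegative; C–C bonds are 0.
C1 has one bond to C (0), one bond to Br (+1), one bond to I (+1), one bond to H (-1).
Oxidation state = 0 + 1 + 1 − 1 = +1.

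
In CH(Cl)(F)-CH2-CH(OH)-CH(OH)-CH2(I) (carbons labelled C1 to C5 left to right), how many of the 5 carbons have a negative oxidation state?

2

Tallying each carbon's bonds:
C1: 1C, 1H, 1F, 1Cl → 0 − 1 + 1 + 1 = +1
C2: 2C, 2H → 0 − 2 = -2
C3: 2C, 1H, 1O → 0 − 1 + 1 = 0
C4: 2C, 1H, 1O → 0 − 1 + 1 = 0
C5: 1C, 2H, 1I → 0 − 2 + 1 = -1
2 carbons (C2, C5) meet the condition.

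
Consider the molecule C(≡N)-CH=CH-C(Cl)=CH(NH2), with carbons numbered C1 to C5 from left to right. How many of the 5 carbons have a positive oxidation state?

2

Tallying each carbon's bonds:
C1: 1C, 3N → 0 + 3 = +3
C2: 3C, 1H → 0 − 1 = -1
C3: 3C, 1H → 0 − 1 = -1
C4: 3C, 1Cl → 0 + 1 = +1
C5: 2C, 1H, 1N → 0 − 1 + 1 = 0
2 carbons (C1, C4) meet the condition.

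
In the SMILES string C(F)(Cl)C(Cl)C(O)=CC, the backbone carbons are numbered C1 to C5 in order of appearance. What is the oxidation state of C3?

C3 has one bond to C (0), a double bond to C (2×0 = 0), one bond to O (+1).
Oxidation state = 0 + 0 + 1 = +1.

+1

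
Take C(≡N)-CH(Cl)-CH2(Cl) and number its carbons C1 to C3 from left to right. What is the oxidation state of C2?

Count +1 for every bond to an atom more electronegative than carbon and −1 for every bond to one less electronegative; C–C bonds are 0.
C2 has one bond to C (0), one bond to C (0), one bond to Cl (+1), one bond to H (-1).
Oxidation state = 0 + 0 + 1 − 1 = 0.

0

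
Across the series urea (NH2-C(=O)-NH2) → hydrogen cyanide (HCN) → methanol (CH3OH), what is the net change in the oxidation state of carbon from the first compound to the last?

-6

Carbon oxidation states along the series — urea: +4, hydrogen cyanide: +2, methanol: -2.
Net change = -2 − (+4) = -6.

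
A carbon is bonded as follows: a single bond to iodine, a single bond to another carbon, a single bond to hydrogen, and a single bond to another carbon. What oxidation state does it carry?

0

The carbon has one bond to C (0), one bond to C (0), one bond to I (+1), one bond to H (-1).
Oxidation state = 0 + 0 + 1 − 1 = 0.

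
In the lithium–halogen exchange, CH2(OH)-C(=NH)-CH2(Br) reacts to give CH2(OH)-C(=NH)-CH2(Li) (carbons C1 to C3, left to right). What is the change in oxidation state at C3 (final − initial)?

Before: C3 has 1 bond to C, 2 bonds to H, 1 bond to Br → oxidation state -1.
After: C3 has 1 bond to C, 2 bonds to H, 1 bond to Li → oxidation state -3.
Δ = -3 − (-1) = -2, so this is a reduction at C3.

-2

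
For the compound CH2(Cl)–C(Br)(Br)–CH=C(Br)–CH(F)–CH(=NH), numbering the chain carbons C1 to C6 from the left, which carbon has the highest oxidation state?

Bonds to more-electronegative neighbours contribute +1 each, bonds to H or metals contribute −1 each, and C–C bonds contribute 0. Tallying each carbon:
C1: 1C, 2H, 1Cl → 0 − 2 + 1 = -1
C2: 2C, 2Br → 0 + 2 = +2
C3: 3C, 1H → 0 − 1 = -1
C4: 3C, 1Br → 0 + 1 = +1
C5: 2C, 1H, 1F → 0 − 1 + 1 = 0
C6: 1C, 1H, 2N → 0 − 1 + 2 = +1
The most oxidised carbon is C2 at +2.

C2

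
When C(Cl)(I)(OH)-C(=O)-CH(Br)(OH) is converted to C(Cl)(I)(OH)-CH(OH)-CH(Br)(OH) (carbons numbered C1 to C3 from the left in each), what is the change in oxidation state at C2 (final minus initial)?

-2

Before: C2 has 2 bonds to C, 2 bonds to O → oxidation state +2.
After: C2 has 2 bonds to C, 1 bond to H, 1 bond to O → oxidation state 0.
Δ = 0 − (+2) = -2, so this is a reduction at C2.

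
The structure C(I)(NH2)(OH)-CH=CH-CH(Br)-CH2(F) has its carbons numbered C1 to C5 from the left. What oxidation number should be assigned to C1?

+3

C1 has one bond to C (0), one bond to I (+1), one bond to N (+1), one bond to O (+1).
Oxidation state = 0 + 1 + 1 + 1 = +3.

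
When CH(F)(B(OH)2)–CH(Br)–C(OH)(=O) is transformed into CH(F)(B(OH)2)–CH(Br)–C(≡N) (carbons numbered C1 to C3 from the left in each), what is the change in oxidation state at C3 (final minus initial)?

Before: C3 has 1 bond to C, 3 bonds to O → oxidation state +3.
After: C3 has 1 bond to C, 3 bonds to N → oxidation state +3.
Δ = +3 − (+3) = 0, so no net redox change at C3.

0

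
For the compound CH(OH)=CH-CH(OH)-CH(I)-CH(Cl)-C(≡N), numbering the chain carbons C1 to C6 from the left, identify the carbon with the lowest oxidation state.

C2

Tallying each carbon's bonds:
C1: 2C, 1H, 1O → 0 − 1 + 1 = 0
C2: 3C, 1H → 0 − 1 = -1
C3: 2C, 1H, 1O → 0 − 1 + 1 = 0
C4: 2C, 1H, 1I → 0 − 1 + 1 = 0
C5: 2C, 1H, 1Cl → 0 − 1 + 1 = 0
C6: 1C, 3N → 0 + 3 = +3
The most reduced carbon is C2 at -1.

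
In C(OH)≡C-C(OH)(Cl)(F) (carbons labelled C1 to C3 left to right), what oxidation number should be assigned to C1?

Bonds to more-electronegative neighbours contribute +1 each, bonds to H or metals contribute −1 each, and C–C bonds contribute 0.
C1 has a triple bond to C (3×0 = 0), one bond to O (+1).
Oxidation state = 0 + 1 = +1.

+1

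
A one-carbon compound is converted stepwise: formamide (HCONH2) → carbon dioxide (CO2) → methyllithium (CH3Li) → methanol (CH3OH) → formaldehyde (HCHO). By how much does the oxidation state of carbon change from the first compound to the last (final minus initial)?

-2

Carbon oxidation states along the series — formamide: +2, carbon dioxide: +4, methyllithium: -4, methanol: -2, formaldehyde: 0.
Net change = 0 − (+2) = -2.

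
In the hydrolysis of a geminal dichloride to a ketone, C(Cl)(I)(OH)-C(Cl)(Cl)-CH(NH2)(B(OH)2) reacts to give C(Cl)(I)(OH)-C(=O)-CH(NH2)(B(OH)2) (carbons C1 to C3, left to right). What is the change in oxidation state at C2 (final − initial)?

0

Before: C2 has 2 bonds to C, 2 bonds to Cl → oxidation state +2.
After: C2 has 2 bonds to C, 2 bonds to O → oxidation state +2.
Δ = +2 − (+2) = 0, so no net redox change at C2.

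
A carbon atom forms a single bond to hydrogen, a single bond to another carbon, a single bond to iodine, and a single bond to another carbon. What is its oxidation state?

The carbon has one bond to C (0), one bond to C (0), one bond to I (+1), one bond to H (-1).
Oxidation state = 0 + 0 + 1 − 1 = 0.

0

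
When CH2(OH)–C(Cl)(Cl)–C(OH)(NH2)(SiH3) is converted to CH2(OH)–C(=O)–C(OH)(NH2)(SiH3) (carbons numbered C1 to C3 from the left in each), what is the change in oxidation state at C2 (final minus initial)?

0

Before: C2 has 2 bonds to C, 2 bonds to Cl → oxidation state +2.
After: C2 has 2 bonds to C, 2 bonds to O → oxidation state +2.
Δ = +2 − (+2) = 0, so no net redox change at C2.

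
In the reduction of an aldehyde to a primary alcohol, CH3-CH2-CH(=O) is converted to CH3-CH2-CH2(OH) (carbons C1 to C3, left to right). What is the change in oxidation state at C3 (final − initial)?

-2

Before: C3 has 1 bond to C, 1 bond to H, 2 bonds to O → oxidation state +1.
After: C3 has 1 bond to C, 2 bonds to H, 1 bond to O → oxidation state -1.
Δ = -1 − (+1) = -2, so this is a reduction at C3.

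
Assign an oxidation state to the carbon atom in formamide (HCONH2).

Each bond to a more electronegative atom (O, N, halogen) counts +1, each bond to a less electronegative atom (H, metal, B, Si) counts −1, and each C–C bond counts 0.
The carbon has one bond to H (-1), a double bond to O (2×+1 = +2), one bond to N (+1).
Oxidation state = -1 + 2 + 1 = +2.

+2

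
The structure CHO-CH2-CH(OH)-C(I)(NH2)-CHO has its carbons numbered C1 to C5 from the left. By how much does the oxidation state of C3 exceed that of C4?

-2

C3: 2C, 1H, 1O → 0 − 1 + 1 = 0
C4: 2C, 1N, 1I → 0 + 1 + 1 = +2
Difference: 0 − (+2) = -2.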